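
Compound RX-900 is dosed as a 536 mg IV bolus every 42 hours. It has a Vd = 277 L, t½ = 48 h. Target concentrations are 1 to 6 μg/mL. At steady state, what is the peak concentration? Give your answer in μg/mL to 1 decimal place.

4.3 μg/mL

τ/t½ = 42/48 ≈ 0.875, so fraction remaining f = (1/2)^(42/48) ≈ 0.5453.
Accumulation ratio R = 1/(1 − f) ≈ 1/0.4547 ≈ 2.1993.
Single-dose peak C₀ = D/Vd = 536/277 ≈ 1.935 μg/mL.
Steady-state peak Cmax,ss = C₀·R ≈ 1.935 × 2.1993 ≈ 4.256 μg/mL.
Peak 4.3 μg/mL vs MTC 6 μg/mL: below toxic threshold.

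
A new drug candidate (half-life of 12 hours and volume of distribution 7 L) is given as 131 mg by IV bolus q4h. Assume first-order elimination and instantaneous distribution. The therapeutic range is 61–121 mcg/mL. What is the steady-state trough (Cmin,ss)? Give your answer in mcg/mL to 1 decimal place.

72.0 mcg/mL

k = ln2/t½ = ln2/12 ≈ 0.057762 h⁻¹; fraction remaining f = e^(−kτ) = e^(−0.057762×4) ≈ 0.7937.
Single-dose peak C₀ = D/Vd = 131/7 ≈ 18.714 mcg/mL.
Steady-state trough Cmin,ss = C₀·f/(1−f) ≈ 18.714 × 0.7937/0.2063 ≈ 71.999 mcg/mL.
Trough 72.0 mcg/mL vs MEC 61 mcg/mL: adequate.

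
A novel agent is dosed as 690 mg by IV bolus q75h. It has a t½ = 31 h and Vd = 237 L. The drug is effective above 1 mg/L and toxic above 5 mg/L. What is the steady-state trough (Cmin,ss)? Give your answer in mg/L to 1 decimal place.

0.7 mg/L

τ/t½ = 75/31 ≈ 2.4194, so fraction remaining f = (1/2)^(75/31) ≈ 0.1869.
Single-dose peak C₀ = D/Vd = 690/237 ≈ 2.911 mg/L.
Steady-state trough Cmin,ss = C₀·f/(1−f) ≈ 2.911 × 0.1869/0.8131 ≈ 0.669 mg/L.
Trough 0.7 mg/L vs MEC 1 mg/L: subtherapeutic.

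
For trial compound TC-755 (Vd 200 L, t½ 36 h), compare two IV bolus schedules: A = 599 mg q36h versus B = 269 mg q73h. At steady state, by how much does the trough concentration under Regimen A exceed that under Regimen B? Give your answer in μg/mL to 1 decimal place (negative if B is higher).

Regimen A: f = (1/2)^(36/36) ≈ 0.5000; Cmin,ss = (599/200)·f/(1−f) ≈ 2.995 μg/mL.
Regimen B: f = (1/2)^(73/36) ≈ 0.2452; Cmin,ss = (269/200)·f/(1−f) ≈ 0.437 μg/mL.
Difference ≈ 2.995 − 0.437 ≈ 2.558 μg/mL.

2.6 μg/mL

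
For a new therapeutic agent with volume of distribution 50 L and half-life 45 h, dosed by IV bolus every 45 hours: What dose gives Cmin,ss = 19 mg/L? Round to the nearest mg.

950 mg

τ/t½ = 45/45 ≈ 1, so f = (1/2)^(45/45) ≈ 0.500000.
Cmin,ss = (D/Vd)·f/(1−f), so D = Cmin,ss·Vd·(1−f)/f.
D = 19 × 50 × (1−f)/f ≈ 19 × 50 × 1.00000 ≈ 950.00 mg.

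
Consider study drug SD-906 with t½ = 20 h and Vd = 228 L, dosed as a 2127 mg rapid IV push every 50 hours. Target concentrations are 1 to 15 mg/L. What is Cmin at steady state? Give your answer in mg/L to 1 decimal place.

τ/t½ = 50/20 ≈ 2.5, so fraction remaining f = (1/2)^(50/20) ≈ 0.1768.
Accumulation ratio R = 1/(1 − f) ≈ 1/0.8232 ≈ 1.2148.
Single-dose peak C₀ = D/Vd = 2127/228 ≈ 9.329 mg/L.
Cmax,ss = C₀/(1 − f) ≈ 9.329/0.8232 ≈ 11.333 mg/L.
One interval later, Cmin,ss = Cmax,ss·e^(−kτ) ≈ 11.333 × 0.1768 ≈ 2.004 mg/L.
Trough 2.0 mg/L vs MEC 1 mg/L: adequate.

2.0 mg/L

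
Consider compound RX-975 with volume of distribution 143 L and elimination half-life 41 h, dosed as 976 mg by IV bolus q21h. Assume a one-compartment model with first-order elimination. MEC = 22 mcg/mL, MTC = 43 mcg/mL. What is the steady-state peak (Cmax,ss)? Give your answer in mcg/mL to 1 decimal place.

22.8 mcg/mL

Over one 21-h interval, 21/41 ≈ 0.5122 half-lives elapse, leaving f ≈ 0.7012 of each dose.
At steady state, accumulation factor R = 1/(1 − e^(−kτ)) ≈ 3.3467.
Each bolus raises the concentration by D/Vd = 976/143 ≈ 6.825 mcg/mL.
Steady-state peak Cmax,ss = C₀·R ≈ 6.825 × 3.3467 ≈ 22.841 mcg/mL.
Peak 22.8 mcg/mL vs MTC 43 mcg/mL: below toxic threshold.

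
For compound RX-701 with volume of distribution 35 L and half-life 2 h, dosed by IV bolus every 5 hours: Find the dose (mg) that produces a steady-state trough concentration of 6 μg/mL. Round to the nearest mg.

978 mg

τ/t½ = 5/2 ≈ 2.5, so f = (1/2)^(5/2) ≈ 0.176777.
Cmin,ss = (D/Vd)·f/(1−f), so D = Cmin,ss·Vd·(1−f)/f.
D = 6 × 35 × (1−f)/f ≈ 6 × 35 × 4.65684 ≈ 977.94 mg.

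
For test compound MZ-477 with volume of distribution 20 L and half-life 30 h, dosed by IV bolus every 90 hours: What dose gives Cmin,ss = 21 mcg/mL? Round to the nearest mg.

τ/t½ = 90/30 ≈ 3, so f = (1/2)^(90/30) ≈ 0.125000.
Cmin,ss = (D/Vd)·f/(1−f), so D = Cmin,ss·Vd·(1−f)/f.
D = 21 × 20 × (1−f)/f ≈ 21 × 20 × 7.00000 ≈ 2940.00 mg.

2940 mg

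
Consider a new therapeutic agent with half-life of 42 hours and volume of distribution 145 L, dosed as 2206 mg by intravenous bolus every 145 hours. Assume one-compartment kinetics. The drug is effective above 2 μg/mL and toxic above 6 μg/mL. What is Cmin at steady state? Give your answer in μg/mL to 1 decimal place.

τ/t½ = 145/42 ≈ 3.4524, so fraction remaining f = (1/2)^(145/42) ≈ 0.0914.
Each bolus raises the concentration by D/Vd = 2206/145 ≈ 15.214 μg/mL.
Steady-state trough Cmin,ss = C₀·f/(1−f) ≈ 15.214 × 0.0914/0.9086 ≈ 1.530 μg/mL.
Trough 1.5 μg/mL vs MEC 2 μg/mL: subtherapeutic.

1.5 μg/mL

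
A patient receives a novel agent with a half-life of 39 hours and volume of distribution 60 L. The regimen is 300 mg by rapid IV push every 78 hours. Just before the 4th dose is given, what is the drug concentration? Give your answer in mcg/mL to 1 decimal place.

1.6 mcg/mL

f = (1/2)^(τ/t½) = (1/2)^(78/39) ≈ 0.2500.
C₀ = D/Vd = 300/60 ≈ 5.000 mcg/mL.
Before the 4th dose, 3 doses have been given. Superposition: Cmin = C₀·(f + f² + … + f^3).
≈ 5.000 × (0.2500 + 0.0625 + 0.0156) ≈ 5.000 × 0.3281 ≈ 1.641 mcg/mL.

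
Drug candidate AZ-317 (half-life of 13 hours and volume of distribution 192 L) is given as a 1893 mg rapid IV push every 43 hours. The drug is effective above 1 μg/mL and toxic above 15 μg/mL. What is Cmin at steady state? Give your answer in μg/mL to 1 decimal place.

1.1 μg/mL

Over one 43-h interval, 43/13 ≈ 3.3077 half-lives elapse, leaving f ≈ 0.1010 of each dose.
Accumulation ratio R = 1/(1 − f) ≈ 1/0.8990 ≈ 1.1123.
Each bolus raises the concentration by D/Vd = 1893/192 ≈ 9.859 μg/mL.
Cmax,ss = C₀/(1 − f) ≈ 9.859/0.8990 ≈ 10.967 μg/mL.
Steady-state trough Cmin,ss = Cmax,ss·f ≈ 10.967 × 0.1010 ≈ 1.108 μg/mL.
Trough 1.1 μg/mL vs MEC 1 μg/mL: adequate.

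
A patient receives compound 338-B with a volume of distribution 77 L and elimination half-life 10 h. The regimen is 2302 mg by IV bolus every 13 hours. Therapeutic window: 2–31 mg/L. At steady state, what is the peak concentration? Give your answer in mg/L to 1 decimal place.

k = ln2/t½ = ln2/10 ≈ 0.069315 h⁻¹; fraction remaining f = e^(−kτ) = e^(−0.069315×13) ≈ 0.4061.
Accumulation ratio R = 1/(1 − f) ≈ 1/0.5939 ≈ 1.6838.
Each bolus raises the concentration by D/Vd = 2302/77 ≈ 29.896 mg/L.
Steady-state peak Cmax,ss = C₀·R ≈ 29.896 × 1.6838 ≈ 50.339 mg/L.
Peak 50.3 mg/L vs MTC 31 mg/L: exceeds toxic threshold.

50.3 mg/L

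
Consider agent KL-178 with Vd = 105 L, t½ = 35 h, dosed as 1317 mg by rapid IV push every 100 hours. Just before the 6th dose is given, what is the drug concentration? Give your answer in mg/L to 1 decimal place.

f = (1/2)^(τ/t½) = (1/2)^(100/35) ≈ 0.1380.
C₀ = D/Vd = 1317/105 ≈ 12.543 mg/L.
Before the 6th dose, 5 doses have been given. Superposition: Cmin = C₀·(f + f² + … + f^5).
≈ 12.543 × (0.1380 + 0.0190 + 0.0026 + 0.0004 + 0.0001) ≈ 12.543 × 0.1601 ≈ 2.008 mg/L.

2.0 mg/L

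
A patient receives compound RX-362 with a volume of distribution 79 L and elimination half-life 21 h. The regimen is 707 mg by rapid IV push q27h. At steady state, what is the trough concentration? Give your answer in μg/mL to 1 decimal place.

6.2 μg/mL

τ/t½ = 27/21 ≈ 1.2857, so fraction remaining f = (1/2)^(27/21) ≈ 0.4102.
At steady state, accumulation factor R = 1/(1 − e^(−kτ)) ≈ 1.6955.
Each bolus raises the concentration by D/Vd = 707/79 ≈ 8.949 μg/mL.
Cmax,ss = C₀/(1 − f) ≈ 8.949/0.5898 ≈ 15.173 μg/mL.
Steady-state trough Cmin,ss = Cmax,ss·f ≈ 15.173 × 0.4102 ≈ 6.224 μg/mL.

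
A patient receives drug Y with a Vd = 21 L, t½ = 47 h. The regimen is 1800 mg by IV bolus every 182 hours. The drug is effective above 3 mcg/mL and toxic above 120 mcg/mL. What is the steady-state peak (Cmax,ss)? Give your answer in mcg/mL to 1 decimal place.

Over one 182-h interval, 182/47 ≈ 3.8723 half-lives elapse, leaving f ≈ 0.0683 of each dose.
At steady state, accumulation factor R = 1/(1 − e^(−kτ)) ≈ 1.0733.
Each bolus raises the concentration by D/Vd = 1800/21 ≈ 85.714 mcg/mL.
Cmax,ss = C₀/(1 − f) ≈ 85.714/0.9317 ≈ 91.997 mcg/mL.
Peak 92.0 mcg/mL vs MTC 120 mcg/mL: below toxic threshold.

92.0 mcg/mL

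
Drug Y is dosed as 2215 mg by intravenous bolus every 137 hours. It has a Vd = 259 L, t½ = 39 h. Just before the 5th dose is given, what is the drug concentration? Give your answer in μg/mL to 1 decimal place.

0.8 μg/mL

f = (1/2)^(τ/t½) = (1/2)^(137/39) ≈ 0.0876.
C₀ = D/Vd = 2215/259 ≈ 8.552 μg/mL.
Before the 5th dose, 4 doses have been given. Superposition: Cmin = C₀·(f + f² + … + f^4).
≈ 8.552 × (0.0876 + 0.0077 + 0.0007 + 0.0001) ≈ 8.552 × 0.0961 ≈ 0.822 μg/mL.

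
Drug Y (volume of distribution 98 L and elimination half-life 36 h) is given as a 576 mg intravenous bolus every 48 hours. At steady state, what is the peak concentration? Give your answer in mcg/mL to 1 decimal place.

9.7 mcg/mL

Over one 48-h interval, 48/36 ≈ 1.3333 half-lives elapse, leaving f ≈ 0.3969 of each dose.
At steady state, accumulation factor R = 1/(1 − e^(−kτ)) ≈ 1.6581.
Single-dose peak C₀ = D/Vd = 576/98 ≈ 5.878 mcg/mL.
Cmax,ss = C₀/(1 − f) ≈ 5.878/0.6031 ≈ 9.746 mcg/mL.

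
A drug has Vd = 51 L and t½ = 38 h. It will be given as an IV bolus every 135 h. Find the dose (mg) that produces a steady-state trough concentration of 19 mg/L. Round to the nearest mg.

10401 mg

τ/t½ = 135/38 ≈ 3.5526, so f = (1/2)^(135/38) ≈ 0.085222.
Cmin,ss = (D/Vd)·f/(1−f), so D = Cmin,ss·Vd·(1−f)/f.
D = 19 × 51 × (1−f)/f ≈ 19 × 51 × 10.73406 ≈ 10401.30 mg.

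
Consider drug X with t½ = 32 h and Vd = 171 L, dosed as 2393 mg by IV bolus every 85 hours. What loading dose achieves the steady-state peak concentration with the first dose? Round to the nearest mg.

2844 mg

f = (1/2)^(85/32) ≈ 0.158631; accumulation ratio R = 1/(1−f) ≈ 1.18854.
Loading dose to hit Cmax,ss on first dose: D_load = D_maint·R ≈ 2393 × 1.18854 ≈ 2844.18 mg.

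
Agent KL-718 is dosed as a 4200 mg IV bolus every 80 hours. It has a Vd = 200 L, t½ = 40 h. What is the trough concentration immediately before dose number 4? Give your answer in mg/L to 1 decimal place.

6.9 mg/L

f = (1/2)^(τ/t½) = (1/2)^(80/40) ≈ 0.2500.
C₀ = D/Vd = 4200/200 ≈ 21.000 mg/L.
Before the 4th dose, 3 doses have been given. Superposition: Cmin = C₀·(f + f² + … + f^3).
≈ 21.000 × (0.2500 + 0.0625 + 0.0156) ≈ 21.000 × 0.3281 ≈ 6.890 mg/L.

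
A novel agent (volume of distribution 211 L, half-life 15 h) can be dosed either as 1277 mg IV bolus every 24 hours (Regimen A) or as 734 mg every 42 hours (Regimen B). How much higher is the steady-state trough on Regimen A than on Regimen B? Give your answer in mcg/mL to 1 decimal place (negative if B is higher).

Regimen A: f = (1/2)^(24/15) ≈ 0.3299; Cmin,ss = (1277/211)·f/(1−f) ≈ 2.980 mcg/mL.
Regimen B: f = (1/2)^(42/15) ≈ 0.1436; Cmin,ss = (734/211)·f/(1−f) ≈ 0.583 mcg/mL.
Difference ≈ 2.980 − 0.583 ≈ 2.397 mcg/mL.

2.4 mcg/mL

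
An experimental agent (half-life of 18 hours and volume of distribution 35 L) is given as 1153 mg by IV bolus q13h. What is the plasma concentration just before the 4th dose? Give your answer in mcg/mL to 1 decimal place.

39.4 mcg/mL

f = (1/2)^(τ/t½) = (1/2)^(13/18) ≈ 0.6062.
C₀ = D/Vd = 1153/35 ≈ 32.943 mcg/mL.
Before the 4th dose, 3 doses have been given. Superposition: Cmin = C₀·(f + f² + … + f^3).
≈ 32.943 × (0.6062 + 0.3675 + 0.2228) ≈ 32.943 × 1.1965 ≈ 39.416 mcg/mL.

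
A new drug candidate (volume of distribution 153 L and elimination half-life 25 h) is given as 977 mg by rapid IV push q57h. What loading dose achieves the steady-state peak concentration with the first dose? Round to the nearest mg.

1230 mg

f = (1/2)^(57/25) ≈ 0.205898; accumulation ratio R = 1/(1−f) ≈ 1.25928.
Loading dose to hit Cmax,ss on first dose: D_load = D_maint·R ≈ 977 × 1.25928 ≈ 1230.32 mg.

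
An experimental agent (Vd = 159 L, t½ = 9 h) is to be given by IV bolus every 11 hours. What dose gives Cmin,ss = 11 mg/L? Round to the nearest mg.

τ/t½ = 11/9 ≈ 1.2222, so f = (1/2)^(11/9) ≈ 0.428622.
Cmin,ss = (D/Vd)·f/(1−f), so D = Cmin,ss·Vd·(1−f)/f.
D = 11 × 159 × (1−f)/f ≈ 11 × 159 × 1.33306 ≈ 2331.52 mg.

2332 mg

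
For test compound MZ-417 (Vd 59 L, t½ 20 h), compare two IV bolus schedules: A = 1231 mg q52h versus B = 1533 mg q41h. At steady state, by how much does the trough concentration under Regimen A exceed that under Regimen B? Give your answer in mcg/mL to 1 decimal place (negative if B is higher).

Regimen A: f = (1/2)^(52/20) ≈ 0.1649; Cmin,ss = (1231/59)·f/(1−f) ≈ 4.120 mcg/mL.
Regimen B: f = (1/2)^(41/20) ≈ 0.2415; Cmin,ss = (1533/59)·f/(1−f) ≈ 8.273 mcg/mL.
Difference ≈ 4.120 − 8.273 ≈ -4.153 mcg/mL.

-4.2 mcg/mL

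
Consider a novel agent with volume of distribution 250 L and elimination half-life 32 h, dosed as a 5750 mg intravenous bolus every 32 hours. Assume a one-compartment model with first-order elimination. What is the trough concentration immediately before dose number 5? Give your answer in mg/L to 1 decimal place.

21.6 mg/L

f = (1/2)^(τ/t½) = (1/2)^(32/32) ≈ 0.5000.
C₀ = D/Vd = 5750/250 ≈ 23.000 mg/L.
Before the 5th dose, 4 doses have been given. Superposition: Cmin = C₀·(f + f² + … + f^4).
≈ 23.000 × (0.5000 + 0.2500 + 0.1250 + 0.0625) ≈ 23.000 × 0.9375 ≈ 21.562 mg/L.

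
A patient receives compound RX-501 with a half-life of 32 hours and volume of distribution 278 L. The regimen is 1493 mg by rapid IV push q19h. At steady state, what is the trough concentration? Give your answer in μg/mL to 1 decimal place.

10.5 μg/mL

Over one 19-h interval, 19/32 ≈ 0.59375 half-lives elapse, leaving f ≈ 0.6626 of each dose.
At steady state, accumulation factor R = 1/(1 − e^(−kτ)) ≈ 2.9638.
Single-dose peak C₀ = D/Vd = 1493/278 ≈ 5.371 μg/mL.
Steady-state peak Cmax,ss = C₀·R ≈ 5.371 × 2.9638 ≈ 15.919 μg/mL.
Steady-state trough Cmin,ss = Cmax,ss·f ≈ 15.919 × 0.6626 ≈ 10.548 μg/mL.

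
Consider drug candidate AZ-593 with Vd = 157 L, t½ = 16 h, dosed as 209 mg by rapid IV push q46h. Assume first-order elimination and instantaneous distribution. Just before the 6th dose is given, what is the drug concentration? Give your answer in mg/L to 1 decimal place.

f = (1/2)^(τ/t½) = (1/2)^(46/16) ≈ 0.1363.
C₀ = D/Vd = 209/157 ≈ 1.331 mg/L.
Before the 6th dose, 5 doses have been given. Superposition: Cmin = C₀·(f + f² + … + f^5).
≈ 1.331 × (0.1363 + 0.0186 + 0.0025 + 0.0003 + 0.0000) ≈ 1.331 × 0.1577 ≈ 0.210 mg/L.

0.2 mg/L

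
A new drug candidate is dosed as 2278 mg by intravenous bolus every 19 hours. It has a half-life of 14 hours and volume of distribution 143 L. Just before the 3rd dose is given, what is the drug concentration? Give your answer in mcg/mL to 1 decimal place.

8.6 mcg/mL

f = (1/2)^(τ/t½) = (1/2)^(19/14) ≈ 0.3904.
C₀ = D/Vd = 2278/143 ≈ 15.930 mcg/mL.
Before the 3rd dose, 2 doses have been given. Superposition: Cmin = C₀·(f + f²).
≈ 15.930 × (0.3904 + 0.1524) ≈ 15.930 × 0.5428 ≈ 8.647 mcg/mL.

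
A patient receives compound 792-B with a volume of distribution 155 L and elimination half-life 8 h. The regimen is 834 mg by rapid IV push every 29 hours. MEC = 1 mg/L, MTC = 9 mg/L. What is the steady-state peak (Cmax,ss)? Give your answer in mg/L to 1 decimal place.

Over one 29-h interval, 29/8 ≈ 3.625 half-lives elapse, leaving f ≈ 0.0811 of each dose.
At steady state, accumulation factor R = 1/(1 − e^(−kτ)) ≈ 1.0883.
Each bolus raises the concentration by D/Vd = 834/155 ≈ 5.381 mg/L.
Steady-state peak Cmax,ss = C₀·R ≈ 5.381 × 1.0883 ≈ 5.856 mg/L.
Peak 5.9 mg/L vs MTC 9 mg/L: below toxic threshold.

5.9 mg/L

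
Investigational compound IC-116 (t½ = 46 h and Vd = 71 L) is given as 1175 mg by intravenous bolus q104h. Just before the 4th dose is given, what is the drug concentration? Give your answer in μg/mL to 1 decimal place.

f = (1/2)^(τ/t½) = (1/2)^(104/46) ≈ 0.2086.
C₀ = D/Vd = 1175/71 ≈ 16.549 μg/mL.
Before the 4th dose, 3 doses have been given. Superposition: Cmin = C₀·(f + f² + … + f^3).
≈ 16.549 × (0.2086 + 0.0435 + 0.0091) ≈ 16.549 × 0.2612 ≈ 4.323 μg/mL.

4.3 μg/mL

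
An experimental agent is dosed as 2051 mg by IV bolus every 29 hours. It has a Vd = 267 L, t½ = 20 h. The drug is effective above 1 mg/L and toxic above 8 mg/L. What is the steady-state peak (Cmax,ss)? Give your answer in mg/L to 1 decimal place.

τ/t½ = 29/20 ≈ 1.45, so fraction remaining f = (1/2)^(29/20) ≈ 0.3660.
At steady state, accumulation factor R = 1/(1 − e^(−kτ)) ≈ 1.5773.
Single-dose peak C₀ = D/Vd = 2051/267 ≈ 7.682 mg/L.
Steady-state peak Cmax,ss = C₀·R ≈ 7.682 × 1.5773 ≈ 12.117 mg/L.
Peak 12.1 mg/L vs MTC 8 mg/L: exceeds toxic threshold.

12.1 mg/L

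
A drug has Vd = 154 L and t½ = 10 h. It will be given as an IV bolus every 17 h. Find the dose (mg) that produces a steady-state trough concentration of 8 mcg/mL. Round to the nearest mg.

τ/t½ = 17/10 ≈ 1.7, so f = (1/2)^(17/10) ≈ 0.307786.
Cmin,ss = (D/Vd)·f/(1−f), so D = Cmin,ss·Vd·(1−f)/f.
D = 8 × 154 × (1−f)/f ≈ 8 × 154 × 2.24901 ≈ 2770.78 mg.

2771 mg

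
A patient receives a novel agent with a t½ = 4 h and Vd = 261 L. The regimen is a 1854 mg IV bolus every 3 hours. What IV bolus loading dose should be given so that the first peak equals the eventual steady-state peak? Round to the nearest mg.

f = (1/2)^(3/4) ≈ 0.594604; accumulation ratio R = 1/(1−f) ≈ 2.46672.
Loading dose to hit Cmax,ss on first dose: D_load = D_maint·R ≈ 1854 × 2.46672 ≈ 4573.30 mg.

4573 mg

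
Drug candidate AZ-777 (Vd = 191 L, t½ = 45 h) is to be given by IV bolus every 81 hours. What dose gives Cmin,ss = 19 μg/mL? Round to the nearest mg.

9008 mg

τ/t½ = 81/45 ≈ 1.8, so f = (1/2)^(81/45) ≈ 0.287175.
Cmin,ss = (D/Vd)·f/(1−f), so D = Cmin,ss·Vd·(1−f)/f.
D = 19 × 191 × (1−f)/f ≈ 19 × 191 × 2.48220 ≈ 9007.90 mg.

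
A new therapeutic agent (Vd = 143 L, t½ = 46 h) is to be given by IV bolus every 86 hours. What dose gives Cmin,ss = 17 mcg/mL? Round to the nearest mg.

τ/t½ = 86/46 ≈ 1.8696, so f = (1/2)^(86/46) ≈ 0.273656.
Cmin,ss = (D/Vd)·f/(1−f), so D = Cmin,ss·Vd·(1−f)/f.
D = 17 × 143 × (1−f)/f ≈ 17 × 143 × 2.65422 ≈ 6452.41 mg.

6452 mg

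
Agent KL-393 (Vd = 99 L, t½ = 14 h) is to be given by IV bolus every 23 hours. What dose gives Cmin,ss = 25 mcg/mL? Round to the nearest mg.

τ/t½ = 23/14 ≈ 1.6429, so f = (1/2)^(23/14) ≈ 0.320222.
Cmin,ss = (D/Vd)·f/(1−f), so D = Cmin,ss·Vd·(1−f)/f.
D = 25 × 99 × (1−f)/f ≈ 25 × 99 × 2.12283 ≈ 5254.00 mg.

5254 mg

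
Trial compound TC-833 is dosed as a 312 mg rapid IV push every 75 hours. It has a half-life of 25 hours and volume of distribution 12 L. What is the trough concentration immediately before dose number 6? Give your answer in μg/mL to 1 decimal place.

3.7 μg/mL

f = (1/2)^(τ/t½) = (1/2)^(75/25) ≈ 0.1250.
C₀ = D/Vd = 312/12 ≈ 26.000 μg/mL.
Before the 6th dose, 5 doses have been given. Superposition: Cmin = C₀·(f + f² + … + f^5).
≈ 26.000 × (0.1250 + 0.0156 + 0.0020 + 0.0002 + 0.0000) ≈ 26.000 × 0.1428 ≈ 3.713 μg/mL.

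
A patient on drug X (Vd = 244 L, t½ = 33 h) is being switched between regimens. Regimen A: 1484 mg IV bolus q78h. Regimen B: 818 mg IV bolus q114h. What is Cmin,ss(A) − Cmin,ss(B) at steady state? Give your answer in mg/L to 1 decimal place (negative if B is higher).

1.1 mg/L

Regimen A: f = (1/2)^(78/33) ≈ 0.1943; Cmin,ss = (1484/244)·f/(1−f) ≈ 1.467 mg/L.
Regimen B: f = (1/2)^(114/33) ≈ 0.0912; Cmin,ss = (818/244)·f/(1−f) ≈ 0.336 mg/L.
Difference ≈ 1.467 − 0.336 ≈ 1.131 mg/L.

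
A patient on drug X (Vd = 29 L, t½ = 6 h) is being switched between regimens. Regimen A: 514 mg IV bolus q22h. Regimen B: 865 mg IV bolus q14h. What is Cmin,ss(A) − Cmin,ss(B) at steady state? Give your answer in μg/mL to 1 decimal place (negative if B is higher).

-5.9 μg/mL

Regimen A: f = (1/2)^(22/6) ≈ 0.0787; Cmin,ss = (514/29)·f/(1−f) ≈ 1.514 μg/mL.
Regimen B: f = (1/2)^(14/6) ≈ 0.1984; Cmin,ss = (865/29)·f/(1−f) ≈ 7.382 μg/mL.
Difference ≈ 1.514 − 7.382 ≈ -5.868 μg/mL.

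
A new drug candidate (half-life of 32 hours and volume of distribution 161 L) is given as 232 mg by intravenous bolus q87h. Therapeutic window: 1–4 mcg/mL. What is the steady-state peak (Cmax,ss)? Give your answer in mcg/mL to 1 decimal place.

Over one 87-h interval, 87/32 ≈ 2.7188 half-lives elapse, leaving f ≈ 0.1519 of each dose.
Accumulation ratio R = 1/(1 − f) ≈ 1/0.8481 ≈ 1.1791.
Single-dose peak C₀ = D/Vd = 232/161 ≈ 1.441 mcg/mL.
Steady-state peak Cmax,ss = C₀·R ≈ 1.441 × 1.1791 ≈ 1.699 mcg/mL.
Peak 1.7 mcg/mL vs MTC 4 mcg/mL: below toxic threshold.

1.7 mcg/mL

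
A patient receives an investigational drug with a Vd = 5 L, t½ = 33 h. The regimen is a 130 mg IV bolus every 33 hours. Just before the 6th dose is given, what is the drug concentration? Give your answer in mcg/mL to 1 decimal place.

f = (1/2)^(τ/t½) = (1/2)^(33/33) ≈ 0.5000.
C₀ = D/Vd = 130/5 ≈ 26.000 mcg/mL.
Before the 6th dose, 5 doses have been given. Superposition: Cmin = C₀·(f + f² + … + f^5).
≈ 26.000 × (0.5000 + 0.2500 + 0.1250 + 0.0625 + 0.0313) ≈ 26.000 × 0.9688 ≈ 25.189 mcg/mL.

25.2 mcg/mL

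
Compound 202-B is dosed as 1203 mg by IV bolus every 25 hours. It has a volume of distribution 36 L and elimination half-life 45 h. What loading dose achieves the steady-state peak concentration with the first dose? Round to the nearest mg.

3764 mg

f = (1/2)^(25/45) ≈ 0.680395; accumulation ratio R = 1/(1−f) ≈ 3.12886.
Loading dose to hit Cmax,ss on first dose: D_load = D_maint·R ≈ 1203 × 3.12886 ≈ 3764.02 mg.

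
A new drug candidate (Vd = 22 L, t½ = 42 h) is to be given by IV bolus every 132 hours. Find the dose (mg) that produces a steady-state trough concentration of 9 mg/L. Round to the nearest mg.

1551 mg

τ/t½ = 132/42 ≈ 3.1429, so f = (1/2)^(132/42) ≈ 0.113215.
Cmin,ss = (D/Vd)·f/(1−f), so D = Cmin,ss·Vd·(1−f)/f.
D = 9 × 22 × (1−f)/f ≈ 9 × 22 × 7.83275 ≈ 1550.88 mg.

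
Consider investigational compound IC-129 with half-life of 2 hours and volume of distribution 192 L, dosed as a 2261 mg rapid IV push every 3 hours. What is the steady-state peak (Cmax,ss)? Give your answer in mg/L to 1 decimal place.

Over one 3-h interval, 3/2 ≈ 1.5 half-lives elapse, leaving f ≈ 0.3536 of each dose.
Accumulation ratio R = 1/(1 − f) ≈ 1/0.6464 ≈ 1.5470.
Each bolus raises the concentration by D/Vd = 2261/192 ≈ 11.776 mg/L.
Cmax,ss = C₀/(1 − f) ≈ 11.776/0.6464 ≈ 18.218 mg/L.

18.2 mg/L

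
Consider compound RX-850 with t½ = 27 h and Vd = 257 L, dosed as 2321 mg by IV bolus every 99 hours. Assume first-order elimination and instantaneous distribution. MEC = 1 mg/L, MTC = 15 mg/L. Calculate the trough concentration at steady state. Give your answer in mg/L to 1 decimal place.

τ/t½ = 99/27 ≈ 3.6667, so fraction remaining f = (1/2)^(99/27) ≈ 0.0787.
Accumulation ratio R = 1/(1 − f) ≈ 1/0.9213 ≈ 1.0854.
Each bolus raises the concentration by D/Vd = 2321/257 ≈ 9.031 mg/L.
Cmax,ss = C₀/(1 − f) ≈ 9.031/0.9213 ≈ 9.802 mg/L.
One interval later, Cmin,ss = Cmax,ss·e^(−kτ) ≈ 9.802 × 0.0787 ≈ 0.771 mg/L.
Trough 0.8 mg/L vs MEC 1 mg/L: subtherapeutic.

0.8 mg/L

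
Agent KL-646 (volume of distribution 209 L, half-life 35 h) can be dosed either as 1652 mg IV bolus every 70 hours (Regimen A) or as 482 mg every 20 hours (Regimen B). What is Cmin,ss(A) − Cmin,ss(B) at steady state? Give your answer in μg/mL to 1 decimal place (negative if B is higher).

-2.1 μg/mL

Regimen A: f = (1/2)^(70/35) ≈ 0.2500; Cmin,ss = (1652/209)·f/(1−f) ≈ 2.635 μg/mL.
Regimen B: f = (1/2)^(20/35) ≈ 0.6730; Cmin,ss = (482/209)·f/(1−f) ≈ 4.746 μg/mL.
Difference ≈ 2.635 − 4.746 ≈ -2.111 μg/mL.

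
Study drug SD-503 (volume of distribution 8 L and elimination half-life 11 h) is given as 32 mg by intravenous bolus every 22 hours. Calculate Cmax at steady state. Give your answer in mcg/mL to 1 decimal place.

5.3 mcg/mL

The dosing interval is 2 half-lives, so f = 2^(−2) = 0.25.
Accumulation ratio R = 1/(1 − f) = 1/0.75 = 4/3.
Single-dose peak C₀ = D/Vd = 32/8 = 4 mcg/mL.
Steady-state peak Cmax,ss = C₀·R = 4 × 4/3 ≈ 5.333 mcg/mL.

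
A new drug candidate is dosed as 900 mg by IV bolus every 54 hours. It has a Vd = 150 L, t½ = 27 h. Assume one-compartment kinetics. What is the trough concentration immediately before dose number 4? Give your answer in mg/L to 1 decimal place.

f = (1/2)^(τ/t½) = (1/2)^(54/27) ≈ 0.2500.
C₀ = D/Vd = 900/150 ≈ 6.000 mg/L.
Before the 4th dose, 3 doses have been given. Superposition: Cmin = C₀·(f + f² + … + f^3).
≈ 6.000 × (0.2500 + 0.0625 + 0.0156) ≈ 6.000 × 0.3281 ≈ 1.969 mg/L.

2.0 mg/L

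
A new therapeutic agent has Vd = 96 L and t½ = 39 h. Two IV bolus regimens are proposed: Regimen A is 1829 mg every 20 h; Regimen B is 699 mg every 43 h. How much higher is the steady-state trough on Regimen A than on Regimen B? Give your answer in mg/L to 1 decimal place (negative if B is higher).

38.3 mg/L

Regimen A: f = (1/2)^(20/39) ≈ 0.7009; Cmin,ss = (1829/96)·f/(1−f) ≈ 44.646 mg/L.
Regimen B: f = (1/2)^(43/39) ≈ 0.4657; Cmin,ss = (699/96)·f/(1−f) ≈ 6.346 mg/L.
Difference ≈ 44.646 − 6.346 ≈ 38.300 mg/L.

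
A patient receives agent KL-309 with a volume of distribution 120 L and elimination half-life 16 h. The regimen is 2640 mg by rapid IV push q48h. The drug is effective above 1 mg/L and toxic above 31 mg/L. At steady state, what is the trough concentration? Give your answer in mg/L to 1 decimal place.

The dosing interval is 3 half-lives, so f = 2^(−3) = 0.125.
Accumulation ratio R = 1/(1 − f) = 1/0.875 = 8/7.
Single-dose peak C₀ = D/Vd = 2640/120 = 22 mg/L.
Steady-state peak Cmax,ss = C₀·R = 22 × 8/7 ≈ 25.143 mg/L.
Steady-state trough Cmin,ss = Cmax,ss·f ≈ 25.143 × 0.125 ≈ 3.143 mg/L.
Trough 3.1 mg/L vs MEC 1 mg/L: adequate.

3.1 mg/L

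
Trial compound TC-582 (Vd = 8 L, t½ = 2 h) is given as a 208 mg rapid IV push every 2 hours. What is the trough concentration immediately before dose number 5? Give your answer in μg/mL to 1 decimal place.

24.4 μg/mL

f = (1/2)^(τ/t½) = (1/2)^(2/2) ≈ 0.5000.
C₀ = D/Vd = 208/8 ≈ 26.000 μg/mL.
Before the 5th dose, 4 doses have been given. Superposition: Cmin = C₀·(f + f² + … + f^4).
≈ 26.000 × (0.5000 + 0.2500 + 0.1250 + 0.0625) ≈ 26.000 × 0.9375 ≈ 24.375 μg/mL.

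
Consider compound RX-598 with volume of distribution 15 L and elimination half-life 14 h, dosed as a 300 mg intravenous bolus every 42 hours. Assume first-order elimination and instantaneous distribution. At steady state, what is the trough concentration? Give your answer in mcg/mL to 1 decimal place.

2.9 mcg/mL

The dosing interval is 3 half-lives, so f = 2^(−3) = 0.125.
At steady state, R = 1/(1 − 0.125) = 8/7.
Single-dose peak C₀ = D/Vd = 300/15 = 20 mcg/mL.
Steady-state peak Cmax,ss = C₀·R = 20 × 8/7 ≈ 22.857 mcg/mL.
Steady-state trough Cmin,ss = Cmax,ss·f ≈ 22.857 × 0.125 ≈ 2.857 mcg/mL.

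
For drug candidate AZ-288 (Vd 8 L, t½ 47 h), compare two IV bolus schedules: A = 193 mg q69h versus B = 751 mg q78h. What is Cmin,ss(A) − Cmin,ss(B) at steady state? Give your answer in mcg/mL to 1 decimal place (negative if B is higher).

-29.8 mcg/mL

Regimen A: f = (1/2)^(69/47) ≈ 0.3615; Cmin,ss = (193/8)·f/(1−f) ≈ 13.659 mcg/mL.
Regimen B: f = (1/2)^(78/47) ≈ 0.3165; Cmin,ss = (751/8)·f/(1−f) ≈ 43.470 mcg/mL.
Difference ≈ 13.659 − 43.470 ≈ -29.811 mcg/mL.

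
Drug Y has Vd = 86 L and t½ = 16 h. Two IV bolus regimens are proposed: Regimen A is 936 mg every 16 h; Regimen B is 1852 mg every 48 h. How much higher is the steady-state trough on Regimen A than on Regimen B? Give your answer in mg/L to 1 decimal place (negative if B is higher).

7.8 mg/L

Regimen A: f = (1/2)^(16/16) ≈ 0.5000; Cmin,ss = (936/86)·f/(1−f) ≈ 10.884 mg/L.
Regimen B: f = (1/2)^(48/16) ≈ 0.1250; Cmin,ss = (1852/86)·f/(1−f) ≈ 3.076 mg/L.
Difference ≈ 10.884 − 3.076 ≈ 7.808 mg/L.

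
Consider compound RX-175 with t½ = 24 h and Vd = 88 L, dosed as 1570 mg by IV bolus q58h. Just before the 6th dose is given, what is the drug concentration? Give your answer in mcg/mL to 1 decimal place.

4.1 mcg/mL

f = (1/2)^(τ/t½) = (1/2)^(58/24) ≈ 0.1873.
C₀ = D/Vd = 1570/88 ≈ 17.841 mcg/mL.
Before the 6th dose, 5 doses have been given. Superposition: Cmin = C₀·(f + f² + … + f^5).
≈ 17.841 × (0.1873 + 0.0351 + 0.0066 + 0.0012 + 0.0002) ≈ 17.841 × 0.2304 ≈ 4.111 mcg/mL.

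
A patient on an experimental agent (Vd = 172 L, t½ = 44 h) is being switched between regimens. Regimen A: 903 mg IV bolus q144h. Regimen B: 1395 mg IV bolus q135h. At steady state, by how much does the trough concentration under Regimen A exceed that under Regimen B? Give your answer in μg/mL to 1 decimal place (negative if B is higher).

-0.5 μg/mL

Regimen A: f = (1/2)^(144/44) ≈ 0.1035; Cmin,ss = (903/172)·f/(1−f) ≈ 0.606 μg/mL.
Regimen B: f = (1/2)^(135/44) ≈ 0.1192; Cmin,ss = (1395/172)·f/(1−f) ≈ 1.098 μg/mL.
Difference ≈ 0.606 − 1.098 ≈ -0.492 μg/mL.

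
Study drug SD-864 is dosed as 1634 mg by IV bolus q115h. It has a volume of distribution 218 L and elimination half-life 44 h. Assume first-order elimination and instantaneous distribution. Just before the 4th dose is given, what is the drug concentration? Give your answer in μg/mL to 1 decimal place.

f = (1/2)^(τ/t½) = (1/2)^(115/44) ≈ 0.1634.
C₀ = D/Vd = 1634/218 ≈ 7.495 μg/mL.
Before the 4th dose, 3 doses have been given. Superposition: Cmin = C₀·(f + f² + … + f^3).
≈ 7.495 × (0.1634 + 0.0267 + 0.0044) ≈ 7.495 × 0.1945 ≈ 1.458 μg/mL.

1.5 μg/mL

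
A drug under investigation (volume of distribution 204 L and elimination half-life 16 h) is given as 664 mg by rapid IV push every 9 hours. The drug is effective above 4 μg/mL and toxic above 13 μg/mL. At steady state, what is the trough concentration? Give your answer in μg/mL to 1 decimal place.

k = ln2/t½ = ln2/16 ≈ 0.043322 h⁻¹; fraction remaining f = e^(−kτ) = e^(−0.043322×9) ≈ 0.6771.
Accumulation ratio R = 1/(1 − f) ≈ 1/0.3229 ≈ 3.0969.
Single-dose peak C₀ = D/Vd = 664/204 ≈ 3.255 μg/mL.
Steady-state peak Cmax,ss = C₀·R ≈ 3.255 × 3.0969 ≈ 10.080 μg/mL.
Steady-state trough Cmin,ss = Cmax,ss·f ≈ 10.080 × 0.6771 ≈ 6.825 μg/mL.
Trough 6.8 μg/mL vs MEC 4 μg/mL: adequate.

6.8 μg/mL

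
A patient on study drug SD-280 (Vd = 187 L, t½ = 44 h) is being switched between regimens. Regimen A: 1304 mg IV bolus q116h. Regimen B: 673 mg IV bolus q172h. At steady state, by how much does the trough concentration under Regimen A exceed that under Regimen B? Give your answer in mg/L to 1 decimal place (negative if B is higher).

Regimen A: f = (1/2)^(116/44) ≈ 0.1608; Cmin,ss = (1304/187)·f/(1−f) ≈ 1.336 mg/L.
Regimen B: f = (1/2)^(172/44) ≈ 0.0666; Cmin,ss = (673/187)·f/(1−f) ≈ 0.257 mg/L.
Difference ≈ 1.336 − 0.257 ≈ 1.079 mg/L.

1.1 mg/L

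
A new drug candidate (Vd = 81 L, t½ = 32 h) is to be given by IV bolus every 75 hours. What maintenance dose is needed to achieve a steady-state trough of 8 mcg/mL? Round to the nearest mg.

τ/t½ = 75/32 ≈ 2.3438, so f = (1/2)^(75/32) ≈ 0.196998.
Cmin,ss = (D/Vd)·f/(1−f), so D = Cmin,ss·Vd·(1−f)/f.
D = 8 × 81 × (1−f)/f ≈ 8 × 81 × 4.07619 ≈ 2641.37 mg.

2641 mg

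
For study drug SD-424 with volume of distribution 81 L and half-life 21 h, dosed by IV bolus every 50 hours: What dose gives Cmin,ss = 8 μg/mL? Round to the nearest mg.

τ/t½ = 50/21 ≈ 2.381, so f = (1/2)^(50/21) ≈ 0.191983.
Cmin,ss = (D/Vd)·f/(1−f), so D = Cmin,ss·Vd·(1−f)/f.
D = 8 × 81 × (1−f)/f ≈ 8 × 81 × 4.20879 ≈ 2727.30 mg.

2727 mg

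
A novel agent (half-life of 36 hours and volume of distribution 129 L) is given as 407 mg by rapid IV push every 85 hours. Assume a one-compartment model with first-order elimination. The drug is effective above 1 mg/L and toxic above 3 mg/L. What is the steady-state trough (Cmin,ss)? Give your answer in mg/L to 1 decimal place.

Over one 85-h interval, 85/36 ≈ 2.3611 half-lives elapse, leaving f ≈ 0.1946 of each dose.
At steady state, accumulation factor R = 1/(1 − e^(−kτ)) ≈ 1.2416.
Each bolus raises the concentration by D/Vd = 407/129 ≈ 3.155 mg/L.
Cmax,ss = C₀/(1 − f) ≈ 3.155/0.8054 ≈ 3.917 mg/L.
Steady-state trough Cmin,ss = Cmax,ss·f ≈ 3.917 × 0.1946 ≈ 0.762 mg/L.
Trough 0.8 mg/L vs MEC 1 mg/L: subtherapeutic.

0.8 mg/L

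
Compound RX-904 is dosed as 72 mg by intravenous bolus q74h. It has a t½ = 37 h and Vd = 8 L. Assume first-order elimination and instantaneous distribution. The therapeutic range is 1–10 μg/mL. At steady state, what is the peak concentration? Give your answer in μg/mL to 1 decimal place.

τ = 74 h = 2 half-lives, so f = (1/2)^2 = 0.25.
At steady state, R = 1/(1 − 0.25) = 4/3.
Single-dose peak C₀ = D/Vd = 72/8 = 9 μg/mL.
Steady-state peak Cmax,ss = C₀·R = 9 × 4/3 ≈ 12.000 μg/mL.
Peak 12.0 μg/mL vs MTC 10 μg/mL: exceeds toxic threshold.

12.0 μg/mL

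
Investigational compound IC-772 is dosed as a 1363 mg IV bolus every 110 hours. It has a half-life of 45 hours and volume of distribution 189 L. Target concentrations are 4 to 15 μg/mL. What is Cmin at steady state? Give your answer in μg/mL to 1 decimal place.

1.6 μg/mL

Over one 110-h interval, 110/45 ≈ 2.4444 half-lives elapse, leaving f ≈ 0.1837 of each dose.
Accumulation ratio R = 1/(1 − f) ≈ 1/0.8163 ≈ 1.2250.
Single-dose peak C₀ = D/Vd = 1363/189 ≈ 7.212 μg/mL.
Cmax,ss = C₀/(1 − f) ≈ 7.212/0.8163 ≈ 8.835 μg/mL.
One interval later, Cmin,ss = Cmax,ss·e^(−kτ) ≈ 8.835 × 0.1837 ≈ 1.623 μg/mL.
Trough 1.6 μg/mL vs MEC 4 μg/mL: subtherapeutic.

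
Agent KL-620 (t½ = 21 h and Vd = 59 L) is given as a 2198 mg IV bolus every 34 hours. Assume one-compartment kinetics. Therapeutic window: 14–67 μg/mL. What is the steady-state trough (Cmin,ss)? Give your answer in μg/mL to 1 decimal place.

18.0 μg/mL

Over one 34-h interval, 34/21 ≈ 1.619 half-lives elapse, leaving f ≈ 0.3256 of each dose.
Each bolus raises the concentration by D/Vd = 2198/59 ≈ 37.254 μg/mL.
Steady-state trough Cmin,ss = C₀·f/(1−f) ≈ 37.254 × 0.3256/0.6744 ≈ 17.986 μg/mL.
Trough 18.0 μg/mL vs MEC 14 μg/mL: adequate.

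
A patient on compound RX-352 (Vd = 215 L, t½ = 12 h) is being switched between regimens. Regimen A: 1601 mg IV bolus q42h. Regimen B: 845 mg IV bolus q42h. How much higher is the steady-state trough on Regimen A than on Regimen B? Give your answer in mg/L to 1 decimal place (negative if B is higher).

Regimen A: f = (1/2)^(42/12) ≈ 0.0884; Cmin,ss = (1601/215)·f/(1−f) ≈ 0.722 mg/L.
Regimen B: f = (1/2)^(42/12) ≈ 0.0884; Cmin,ss = (845/215)·f/(1−f) ≈ 0.381 mg/L.
Difference ≈ 0.722 − 0.381 ≈ 0.341 mg/L.

0.3 mg/L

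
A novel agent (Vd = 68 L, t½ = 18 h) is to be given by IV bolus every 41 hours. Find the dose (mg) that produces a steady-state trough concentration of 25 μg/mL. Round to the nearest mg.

6544 mg

τ/t½ = 41/18 ≈ 2.2778, so f = (1/2)^(41/18) ≈ 0.206215.
Cmin,ss = (D/Vd)·f/(1−f), so D = Cmin,ss·Vd·(1−f)/f.
D = 25 × 68 × (1−f)/f ≈ 25 × 68 × 3.84931 ≈ 6543.83 mg.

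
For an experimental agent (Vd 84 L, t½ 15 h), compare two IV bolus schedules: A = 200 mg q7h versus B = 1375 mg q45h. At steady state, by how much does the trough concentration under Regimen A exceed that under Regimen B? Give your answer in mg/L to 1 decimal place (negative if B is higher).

Regimen A: f = (1/2)^(7/15) ≈ 0.7236; Cmin,ss = (200/84)·f/(1−f) ≈ 6.233 mg/L.
Regimen B: f = (1/2)^(45/15) ≈ 0.1250; Cmin,ss = (1375/84)·f/(1−f) ≈ 2.338 mg/L.
Difference ≈ 6.233 − 2.338 ≈ 3.895 mg/L.

3.9 mg/L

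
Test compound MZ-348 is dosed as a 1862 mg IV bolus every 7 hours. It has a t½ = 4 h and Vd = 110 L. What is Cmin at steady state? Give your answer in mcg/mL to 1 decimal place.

7.2 mcg/mL

Over one 7-h interval, 7/4 ≈ 1.75 half-lives elapse, leaving f ≈ 0.2973 of each dose.
Single-dose peak C₀ = D/Vd = 1862/110 ≈ 16.927 mcg/mL.
Steady-state trough Cmin,ss = C₀·f/(1−f) ≈ 16.927 × 0.2973/0.7027 ≈ 7.162 mcg/mL.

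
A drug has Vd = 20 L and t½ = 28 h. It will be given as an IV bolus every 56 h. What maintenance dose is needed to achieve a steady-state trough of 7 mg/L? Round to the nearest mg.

τ/t½ = 56/28 ≈ 2, so f = (1/2)^(56/28) ≈ 0.250000.
Cmin,ss = (D/Vd)·f/(1−f), so D = Cmin,ss·Vd·(1−f)/f.
D = 7 × 20 × (1−f)/f ≈ 7 × 20 × 3.00000 ≈ 420.00 mg.

420 mg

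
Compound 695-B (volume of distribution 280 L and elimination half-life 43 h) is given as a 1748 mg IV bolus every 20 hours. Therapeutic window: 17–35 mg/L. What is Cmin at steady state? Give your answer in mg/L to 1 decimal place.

16.4 mg/L

Over one 20-h interval, 20/43 ≈ 0.46512 half-lives elapse, leaving f ≈ 0.7244 of each dose.
Accumulation ratio R = 1/(1 − f) ≈ 1/0.2756 ≈ 3.6284.
Each bolus raises the concentration by D/Vd = 1748/280 ≈ 6.243 mg/L.
Steady-state peak Cmax,ss = C₀·R ≈ 6.243 × 3.6284 ≈ 22.652 mg/L.
Steady-state trough Cmin,ss = Cmax,ss·f ≈ 22.652 × 0.7244 ≈ 16.409 mg/L.
Trough 16.4 mg/L vs MEC 17 mg/L: subtherapeutic.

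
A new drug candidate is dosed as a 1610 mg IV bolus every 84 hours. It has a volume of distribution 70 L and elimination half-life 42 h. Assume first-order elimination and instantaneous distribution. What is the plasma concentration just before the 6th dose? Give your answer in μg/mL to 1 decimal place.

7.7 μg/mL

f = (1/2)^(τ/t½) = (1/2)^(84/42) ≈ 0.2500.
C₀ = D/Vd = 1610/70 ≈ 23.000 μg/mL.
Before the 6th dose, 5 doses have been given. Superposition: Cmin = C₀·(f + f² + … + f^5).
≈ 23.000 × (0.2500 + 0.0625 + 0.0156 + 0.0039 + 0.0010) ≈ 23.000 × 0.3330 ≈ 7.659 μg/mL.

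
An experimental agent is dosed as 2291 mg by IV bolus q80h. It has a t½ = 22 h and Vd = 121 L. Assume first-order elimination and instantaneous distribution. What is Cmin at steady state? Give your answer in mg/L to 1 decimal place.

k = ln2/t½ = ln2/22 ≈ 0.031507 h⁻¹; fraction remaining f = e^(−kτ) = e^(−0.031507×80) ≈ 0.0804.
Each bolus raises the concentration by D/Vd = 2291/121 ≈ 18.934 mg/L.
Steady-state trough Cmin,ss = C₀·f/(1−f) ≈ 18.934 × 0.0804/0.9196 ≈ 1.655 mg/L.

1.7 mg/L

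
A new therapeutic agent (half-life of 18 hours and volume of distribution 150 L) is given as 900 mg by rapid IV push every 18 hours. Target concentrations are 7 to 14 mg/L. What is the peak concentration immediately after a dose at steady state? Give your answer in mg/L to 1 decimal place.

τ = 18 h = 1 half-life, so f = (1/2)^1 = 0.5.
At steady state, R = 1/(1 − 0.5) = 2/1.
Single-dose peak C₀ = D/Vd = 900/150 = 6 mg/L.
Steady-state peak Cmax,ss = C₀·R = 6 × 2/1 ≈ 12.000 mg/L.
Peak 12.0 mg/L vs MTC 14 mg/L: below toxic threshold.

12.0 mg/L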